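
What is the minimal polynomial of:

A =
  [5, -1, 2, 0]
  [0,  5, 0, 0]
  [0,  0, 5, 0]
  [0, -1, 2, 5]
x^2 - 10*x + 25

The characteristic polynomial is χ_A(x) = (x - 5)^4, so the eigenvalues are known. The minimal polynomial is
  m_A(x) = Π_λ (x − λ)^{k_λ}
where k_λ is the size of the *largest* Jordan block for λ (equivalently, the smallest k with (A − λI)^k v = 0 for every generalised eigenvector v of λ).

  λ = 5: largest Jordan block has size 2, contributing (x − 5)^2

So m_A(x) = (x - 5)^2 = x^2 - 10*x + 25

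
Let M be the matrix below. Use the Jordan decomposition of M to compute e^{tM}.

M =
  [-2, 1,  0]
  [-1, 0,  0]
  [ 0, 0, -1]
e^{tM} =
  [-t*exp(-t) + exp(-t), t*exp(-t), 0]
  [-t*exp(-t), t*exp(-t) + exp(-t), 0]
  [0, 0, exp(-t)]

Strategy: write M = P · J · P⁻¹ where J is a Jordan canonical form, so e^{tM} = P · e^{tJ} · P⁻¹, and e^{tJ} can be computed block-by-block.

M has Jordan form
J =
  [-1,  1,  0]
  [ 0, -1,  0]
  [ 0,  0, -1]
(up to reordering of blocks).

Per-block formulas:
  For a 2×2 Jordan block J_2(-1): exp(t · J_2(-1)) = e^(-1t)·(I + t·N), where N is the 2×2 nilpotent shift.
  For a 1×1 block at λ = -1: exp(t · [-1]) = [e^(-1t)].

After assembling e^{tJ} and conjugating by P, we get:

e^{tM} =
  [-t*exp(-t) + exp(-t), t*exp(-t), 0]
  [-t*exp(-t), t*exp(-t) + exp(-t), 0]
  [0, 0, exp(-t)]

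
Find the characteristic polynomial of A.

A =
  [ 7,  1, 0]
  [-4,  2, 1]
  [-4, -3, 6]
x^3 - 15*x^2 + 75*x - 125

Expanding det(x·I − A) (e.g. by cofactor expansion or by noting that A is similar to its Jordan form J, which has the same characteristic polynomial as A) gives
  χ_A(x) = x^3 - 15*x^2 + 75*x - 125
which factors as (x - 5)^3. The eigenvalues (with algebraic multiplicities) are λ = 5 with multiplicity 3.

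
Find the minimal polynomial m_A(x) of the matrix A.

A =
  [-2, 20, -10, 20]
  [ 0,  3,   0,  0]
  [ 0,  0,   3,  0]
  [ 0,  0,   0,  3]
x^2 - x - 6

The characteristic polynomial is χ_A(x) = (x - 3)^3*(x + 2), so the eigenvalues are known. The minimal polynomial is
  m_A(x) = Π_λ (x − λ)^{k_λ}
where k_λ is the size of the *largest* Jordan block for λ (equivalently, the smallest k with (A − λI)^k v = 0 for every generalised eigenvector v of λ).

  λ = -2: largest Jordan block has size 1, contributing (x + 2)
  λ = 3: largest Jordan block has size 1, contributing (x − 3)

So m_A(x) = (x - 3)*(x + 2) = x^2 - x - 6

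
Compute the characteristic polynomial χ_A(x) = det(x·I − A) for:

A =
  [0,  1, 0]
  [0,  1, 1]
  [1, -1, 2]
x^3 - 3*x^2 + 3*x - 1

Expanding det(x·I − A) (e.g. by cofactor expansion or by noting that A is similar to its Jordan form J, which has the same characteristic polynomial as A) gives
  χ_A(x) = x^3 - 3*x^2 + 3*x - 1
which factors as (x - 1)^3. The eigenvalues (with algebraic multiplicities) are λ = 1 with multiplicity 3.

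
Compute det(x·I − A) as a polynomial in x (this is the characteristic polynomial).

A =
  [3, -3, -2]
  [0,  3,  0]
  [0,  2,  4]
x^3 - 10*x^2 + 33*x - 36

Expanding det(x·I − A) (e.g. by cofactor expansion or by noting that A is similar to its Jordan form J, which has the same characteristic polynomial as A) gives
  χ_A(x) = x^3 - 10*x^2 + 33*x - 36
which factors as (x - 4)*(x - 3)^2. The eigenvalues (with algebraic multiplicities) are λ = 3 with multiplicity 2, λ = 4 with multiplicity 1.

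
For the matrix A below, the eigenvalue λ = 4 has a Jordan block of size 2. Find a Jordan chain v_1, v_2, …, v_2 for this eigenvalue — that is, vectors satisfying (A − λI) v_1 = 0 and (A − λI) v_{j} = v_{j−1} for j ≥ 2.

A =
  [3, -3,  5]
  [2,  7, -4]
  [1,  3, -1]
A Jordan chain for λ = 4 of length 2:
v_1 = (-1, 2, 1)ᵀ
v_2 = (1, 0, 0)ᵀ

Let N = A − (4)·I. We want v_2 with N^2 v_2 = 0 but N^1 v_2 ≠ 0; then v_{j-1} := N · v_j for j = 2, …, 2.

Pick v_2 = (1, 0, 0)ᵀ.
Then v_1 = N · v_2 = (-1, 2, 1)ᵀ.

Sanity check: (A − (4)·I) v_1 = (0, 0, 0)ᵀ = 0. ✓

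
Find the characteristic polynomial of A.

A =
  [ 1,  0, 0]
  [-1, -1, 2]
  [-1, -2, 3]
x^3 - 3*x^2 + 3*x - 1

Expanding det(x·I − A) (e.g. by cofactor expansion or by noting that A is similar to its Jordan form J, which has the same characteristic polynomial as A) gives
  χ_A(x) = x^3 - 3*x^2 + 3*x - 1
which factors as (x - 1)^3. The eigenvalues (with algebraic multiplicities) are λ = 1 with multiplicity 3.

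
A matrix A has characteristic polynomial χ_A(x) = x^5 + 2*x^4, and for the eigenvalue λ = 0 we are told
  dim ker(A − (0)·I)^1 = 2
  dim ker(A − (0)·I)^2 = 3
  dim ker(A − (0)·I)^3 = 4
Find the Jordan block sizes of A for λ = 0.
Block sizes for λ = 0: [3, 1]

From the dimensions of kernels of powers, the number of Jordan blocks of size at least j is d_j − d_{j−1} where d_j = dim ker(N^j) (with d_0 = 0). Computing the differences gives [2, 1, 1].
The number of blocks of size exactly k is (#blocks of size ≥ k) − (#blocks of size ≥ k + 1), so the partition is: 1 block(s) of size 1, 1 block(s) of size 3.
In nonincreasing order the block sizes are [3, 1].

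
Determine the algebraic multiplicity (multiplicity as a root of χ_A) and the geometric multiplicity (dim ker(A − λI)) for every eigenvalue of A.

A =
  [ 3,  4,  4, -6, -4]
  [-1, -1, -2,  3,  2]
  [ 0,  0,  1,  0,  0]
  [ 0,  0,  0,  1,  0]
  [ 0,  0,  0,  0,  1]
λ = 1: alg = 5, geom = 4

Step 1 — factor the characteristic polynomial to read off the algebraic multiplicities:
  χ_A(x) = (x - 1)^5

Step 2 — compute geometric multiplicities via the rank-nullity identity g(λ) = n − rank(A − λI):
  rank(A − (1)·I) = 1, so dim ker(A − (1)·I) = n − 1 = 4

Summary:
  λ = 1: algebraic multiplicity = 5, geometric multiplicity = 4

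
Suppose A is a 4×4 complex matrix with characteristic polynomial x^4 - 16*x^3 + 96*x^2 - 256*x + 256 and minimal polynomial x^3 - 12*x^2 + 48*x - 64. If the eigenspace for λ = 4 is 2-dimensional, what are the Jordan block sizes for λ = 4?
Block sizes for λ = 4: [3, 1]

Step 1 — from the characteristic polynomial, algebraic multiplicity of λ = 4 is 4. From dim ker(A − (4)·I) = 2, there are exactly 2 Jordan blocks for λ = 4.
Step 2 — from the minimal polynomial, the factor (x − 4)^3 tells us the largest block for λ = 4 has size 3.
Step 3 — with total size 4, 2 blocks, and largest block 3, the block sizes (in nonincreasing order) are [3, 1].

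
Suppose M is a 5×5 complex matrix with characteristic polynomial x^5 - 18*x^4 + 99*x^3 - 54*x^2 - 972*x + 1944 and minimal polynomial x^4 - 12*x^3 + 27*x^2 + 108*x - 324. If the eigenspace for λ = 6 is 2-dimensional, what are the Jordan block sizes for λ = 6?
Block sizes for λ = 6: [2, 1]

Step 1 — from the characteristic polynomial, algebraic multiplicity of λ = 6 is 3. From dim ker(M − (6)·I) = 2, there are exactly 2 Jordan blocks for λ = 6.
Step 2 — from the minimal polynomial, the factor (x − 6)^2 tells us the largest block for λ = 6 has size 2.
Step 3 — with total size 3, 2 blocks, and largest block 2, the block sizes (in nonincreasing order) are [2, 1].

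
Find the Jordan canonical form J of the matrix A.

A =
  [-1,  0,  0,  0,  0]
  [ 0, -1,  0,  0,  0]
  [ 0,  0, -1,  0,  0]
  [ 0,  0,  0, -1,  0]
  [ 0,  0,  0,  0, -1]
J_1(-1) ⊕ J_1(-1) ⊕ J_1(-1) ⊕ J_1(-1) ⊕ J_1(-1)

The characteristic polynomial is
  det(x·I − A) = x^5 + 5*x^4 + 10*x^3 + 10*x^2 + 5*x + 1 = (x + 1)^5

Eigenvalues and multiplicities (the geometric multiplicity of λ is n − rank(A − λI), which equals the number of Jordan blocks for λ):
  λ = -1: algebraic multiplicity = 5, geometric multiplicity = 5

Determining the block sizes for each eigenvalue:
  λ = -1: gm = am = 5, so every block has size 1 → block sizes [1, 1, 1, 1, 1]

Assembling the blocks gives a Jordan form
J =
  [-1,  0,  0,  0,  0]
  [ 0, -1,  0,  0,  0]
  [ 0,  0, -1,  0,  0]
  [ 0,  0,  0, -1,  0]
  [ 0,  0,  0,  0, -1]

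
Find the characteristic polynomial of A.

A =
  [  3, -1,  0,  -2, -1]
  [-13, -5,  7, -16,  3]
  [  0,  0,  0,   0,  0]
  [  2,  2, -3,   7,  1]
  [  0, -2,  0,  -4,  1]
x^5 - 6*x^4 + 9*x^3

Expanding det(x·I − A) (e.g. by cofactor expansion or by noting that A is similar to its Jordan form J, which has the same characteristic polynomial as A) gives
  χ_A(x) = x^5 - 6*x^4 + 9*x^3
which factors as x^3*(x - 3)^2. The eigenvalues (with algebraic multiplicities) are λ = 0 with multiplicity 3, λ = 3 with multiplicity 2.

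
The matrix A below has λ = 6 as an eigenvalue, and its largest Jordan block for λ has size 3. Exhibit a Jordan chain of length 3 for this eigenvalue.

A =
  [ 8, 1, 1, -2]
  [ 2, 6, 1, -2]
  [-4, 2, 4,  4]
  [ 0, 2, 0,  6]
A Jordan chain for λ = 6 of length 3:
v_1 = (2, 0, 4, 4)ᵀ
v_2 = (2, 2, -4, 0)ᵀ
v_3 = (1, 0, 0, 0)ᵀ

Let N = A − (6)·I. We want v_3 with N^3 v_3 = 0 but N^2 v_3 ≠ 0; then v_{j-1} := N · v_j for j = 3, …, 2.

Pick v_3 = (1, 0, 0, 0)ᵀ.
Then v_2 = N · v_3 = (2, 2, -4, 0)ᵀ.
Then v_1 = N · v_2 = (2, 0, 4, 4)ᵀ.

Sanity check: (A − (6)·I) v_1 = (0, 0, 0, 0)ᵀ = 0. ✓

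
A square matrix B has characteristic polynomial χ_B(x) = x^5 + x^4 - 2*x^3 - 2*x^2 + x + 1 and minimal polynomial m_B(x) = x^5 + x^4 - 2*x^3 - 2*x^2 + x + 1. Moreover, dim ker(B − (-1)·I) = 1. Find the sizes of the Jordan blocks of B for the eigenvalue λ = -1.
Block sizes for λ = -1: [3]

Step 1 — from the characteristic polynomial, algebraic multiplicity of λ = -1 is 3. From dim ker(B − (-1)·I) = 1, there are exactly 1 Jordan blocks for λ = -1.
Step 2 — from the minimal polynomial, the factor (x + 1)^3 tells us the largest block for λ = -1 has size 3.
Step 3 — with total size 3, 1 blocks, and largest block 3, the block sizes (in nonincreasing order) are [3].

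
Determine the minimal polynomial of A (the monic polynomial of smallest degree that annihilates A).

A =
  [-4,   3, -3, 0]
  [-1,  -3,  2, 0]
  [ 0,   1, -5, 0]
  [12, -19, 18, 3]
x^4 + 9*x^3 + 12*x^2 - 80*x - 192

The characteristic polynomial is χ_A(x) = (x - 3)*(x + 4)^3, so the eigenvalues are known. The minimal polynomial is
  m_A(x) = Π_λ (x − λ)^{k_λ}
where k_λ is the size of the *largest* Jordan block for λ (equivalently, the smallest k with (A − λI)^k v = 0 for every generalised eigenvector v of λ).

  λ = -4: largest Jordan block has size 3, contributing (x + 4)^3
  λ = 3: largest Jordan block has size 1, contributing (x − 3)

So m_A(x) = (x - 3)*(x + 4)^3 = x^4 + 9*x^3 + 12*x^2 - 80*x - 192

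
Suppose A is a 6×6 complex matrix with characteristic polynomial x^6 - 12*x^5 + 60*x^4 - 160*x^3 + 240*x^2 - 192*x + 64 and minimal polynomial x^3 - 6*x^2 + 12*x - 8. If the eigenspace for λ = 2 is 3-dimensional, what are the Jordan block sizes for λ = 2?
Block sizes for λ = 2: [3, 2, 1]

Step 1 — from the characteristic polynomial, algebraic multiplicity of λ = 2 is 6. From dim ker(A − (2)·I) = 3, there are exactly 3 Jordan blocks for λ = 2.
Step 2 — from the minimal polynomial, the factor (x − 2)^3 tells us the largest block for λ = 2 has size 3.
Step 3 — with total size 6, 3 blocks, and largest block 3, the block sizes (in nonincreasing order) are [3, 2, 1].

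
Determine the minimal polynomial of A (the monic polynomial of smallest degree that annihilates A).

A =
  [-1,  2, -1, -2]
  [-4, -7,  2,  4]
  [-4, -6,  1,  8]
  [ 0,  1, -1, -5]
x^2 + 6*x + 9

The characteristic polynomial is χ_A(x) = (x + 3)^4, so the eigenvalues are known. The minimal polynomial is
  m_A(x) = Π_λ (x − λ)^{k_λ}
where k_λ is the size of the *largest* Jordan block for λ (equivalently, the smallest k with (A − λI)^k v = 0 for every generalised eigenvector v of λ).

  λ = -3: largest Jordan block has size 2, contributing (x + 3)^2

So m_A(x) = (x + 3)^2 = x^2 + 6*x + 9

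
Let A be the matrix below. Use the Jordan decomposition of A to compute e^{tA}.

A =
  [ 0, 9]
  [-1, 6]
e^{tA} =
  [-3*t*exp(3*t) + exp(3*t), 9*t*exp(3*t)]
  [-t*exp(3*t), 3*t*exp(3*t) + exp(3*t)]

Strategy: write A = P · J · P⁻¹ where J is a Jordan canonical form, so e^{tA} = P · e^{tJ} · P⁻¹, and e^{tJ} can be computed block-by-block.

A has Jordan form
J =
  [3, 1]
  [0, 3]
(up to reordering of blocks).

Per-block formulas:
  For a 2×2 Jordan block J_2(3): exp(t · J_2(3)) = e^(3t)·(I + t·N), where N is the 2×2 nilpotent shift.

After assembling e^{tJ} and conjugating by P, we get:

e^{tA} =
  [-3*t*exp(3*t) + exp(3*t), 9*t*exp(3*t)]
  [-t*exp(3*t), 3*t*exp(3*t) + exp(3*t)]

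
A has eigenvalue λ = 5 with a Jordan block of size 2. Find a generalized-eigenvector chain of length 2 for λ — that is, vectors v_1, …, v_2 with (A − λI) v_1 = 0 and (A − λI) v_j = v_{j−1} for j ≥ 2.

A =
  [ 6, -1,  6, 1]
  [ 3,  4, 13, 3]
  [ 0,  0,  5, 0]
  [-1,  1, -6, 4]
A Jordan chain for λ = 5 of length 2:
v_1 = (-2, 0, 0, 2)ᵀ
v_2 = (1, 3, 0, 0)ᵀ

Let N = A − (5)·I. We want v_2 with N^2 v_2 = 0 but N^1 v_2 ≠ 0; then v_{j-1} := N · v_j for j = 2, …, 2.

Pick v_2 = (1, 3, 0, 0)ᵀ.
Then v_1 = N · v_2 = (-2, 0, 0, 2)ᵀ.

Sanity check: (A − (5)·I) v_1 = (0, 0, 0, 0)ᵀ = 0. ✓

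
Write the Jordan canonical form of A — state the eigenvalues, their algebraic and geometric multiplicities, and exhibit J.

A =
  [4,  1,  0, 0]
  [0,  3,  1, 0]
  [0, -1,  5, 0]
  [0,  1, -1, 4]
J_3(4) ⊕ J_1(4)

The characteristic polynomial is
  det(x·I − A) = x^4 - 16*x^3 + 96*x^2 - 256*x + 256 = (x - 4)^4

Eigenvalues and multiplicities (the geometric multiplicity of λ is n − rank(A − λI), which equals the number of Jordan blocks for λ):
  λ = 4: algebraic multiplicity = 4, geometric multiplicity = 2

Determining the block sizes for each eigenvalue:
  λ = 4: with am = 4 and gm = 2, the partition is not yet determined (e.g. several partitions of 4 into 2 parts exist). Let N = A − (4)·I. Computing rank(N^1) = 2, rank(N^2) = 1, rank(N^3) = 0; the number of blocks of size ≥ j is rank(N^{j−1}) − rank(N^j), giving [2, 1, 1]. So we have 1 block(s) of size 3, 1 block(s) of size 1 → block sizes [3, 1]

Assembling the blocks gives a Jordan form
J =
  [4, 1, 0, 0]
  [0, 4, 1, 0]
  [0, 0, 4, 0]
  [0, 0, 0, 4]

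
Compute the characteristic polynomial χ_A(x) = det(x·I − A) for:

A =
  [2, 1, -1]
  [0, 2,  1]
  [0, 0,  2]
x^3 - 6*x^2 + 12*x - 8

Expanding det(x·I − A) (e.g. by cofactor expansion or by noting that A is similar to its Jordan form J, which has the same characteristic polynomial as A) gives
  χ_A(x) = x^3 - 6*x^2 + 12*x - 8
which factors as (x - 2)^3. The eigenvalues (with algebraic multiplicities) are λ = 2 with multiplicity 3.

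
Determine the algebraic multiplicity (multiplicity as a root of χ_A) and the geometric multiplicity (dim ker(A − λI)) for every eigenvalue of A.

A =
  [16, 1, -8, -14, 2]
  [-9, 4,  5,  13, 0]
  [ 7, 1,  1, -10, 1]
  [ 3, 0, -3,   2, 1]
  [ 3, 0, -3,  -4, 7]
λ = 6: alg = 5, geom = 2

Step 1 — factor the characteristic polynomial to read off the algebraic multiplicities:
  χ_A(x) = (x - 6)^5

Step 2 — compute geometric multiplicities via the rank-nullity identity g(λ) = n − rank(A − λI):
  rank(A − (6)·I) = 3, so dim ker(A − (6)·I) = n − 3 = 2

Summary:
  λ = 6: algebraic multiplicity = 5, geometric multiplicity = 2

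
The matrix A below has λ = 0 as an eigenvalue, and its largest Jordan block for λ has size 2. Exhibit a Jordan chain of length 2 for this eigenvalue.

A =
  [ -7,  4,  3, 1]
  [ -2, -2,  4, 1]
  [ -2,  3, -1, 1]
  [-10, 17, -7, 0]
A Jordan chain for λ = 0 of length 2:
v_1 = (1, 1, 1, 0)ᵀ
v_2 = (0, 0, 0, 1)ᵀ

Let N = A − (0)·I. We want v_2 with N^2 v_2 = 0 but N^1 v_2 ≠ 0; then v_{j-1} := N · v_j for j = 2, …, 2.

Pick v_2 = (0, 0, 0, 1)ᵀ.
Then v_1 = N · v_2 = (1, 1, 1, 0)ᵀ.

Sanity check: (A − (0)·I) v_1 = (0, 0, 0, 0)ᵀ = 0. ✓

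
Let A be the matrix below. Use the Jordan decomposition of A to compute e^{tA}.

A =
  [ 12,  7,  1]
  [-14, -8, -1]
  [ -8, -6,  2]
e^{tA} =
  [-3*t^2*exp(2*t) + 10*t*exp(2*t) + exp(2*t), -3*t^2*exp(2*t) + 7*t*exp(2*t), 3*t^2*exp(2*t)/2 + t*exp(2*t)]
  [4*t^2*exp(2*t) - 14*t*exp(2*t), 4*t^2*exp(2*t) - 10*t*exp(2*t) + exp(2*t), -2*t^2*exp(2*t) - t*exp(2*t)]
  [2*t^2*exp(2*t) - 8*t*exp(2*t), 2*t^2*exp(2*t) - 6*t*exp(2*t), -t^2*exp(2*t) + exp(2*t)]

Strategy: write A = P · J · P⁻¹ where J is a Jordan canonical form, so e^{tA} = P · e^{tJ} · P⁻¹, and e^{tJ} can be computed block-by-block.

A has Jordan form
J =
  [2, 1, 0]
  [0, 2, 1]
  [0, 0, 2]
(up to reordering of blocks).

Per-block formulas:
  For a 3×3 Jordan block J_3(2): exp(t · J_3(2)) = e^(2t)·(I + t·N + (t^2/2)·N^2), where N is the 3×3 nilpotent shift.

After assembling e^{tJ} and conjugating by P, we get:

e^{tA} =
  [-3*t^2*exp(2*t) + 10*t*exp(2*t) + exp(2*t), -3*t^2*exp(2*t) + 7*t*exp(2*t), 3*t^2*exp(2*t)/2 + t*exp(2*t)]
  [4*t^2*exp(2*t) - 14*t*exp(2*t), 4*t^2*exp(2*t) - 10*t*exp(2*t) + exp(2*t), -2*t^2*exp(2*t) - t*exp(2*t)]
  [2*t^2*exp(2*t) - 8*t*exp(2*t), 2*t^2*exp(2*t) - 6*t*exp(2*t), -t^2*exp(2*t) + exp(2*t)]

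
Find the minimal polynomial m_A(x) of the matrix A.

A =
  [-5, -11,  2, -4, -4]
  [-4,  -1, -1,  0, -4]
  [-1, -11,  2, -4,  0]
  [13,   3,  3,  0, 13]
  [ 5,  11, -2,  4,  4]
x^3

The characteristic polynomial is χ_A(x) = x^5, so the eigenvalues are known. The minimal polynomial is
  m_A(x) = Π_λ (x − λ)^{k_λ}
where k_λ is the size of the *largest* Jordan block for λ (equivalently, the smallest k with (A − λI)^k v = 0 for every generalised eigenvector v of λ).

  λ = 0: largest Jordan block has size 3, contributing (x − 0)^3

So m_A(x) = x^3 = x^3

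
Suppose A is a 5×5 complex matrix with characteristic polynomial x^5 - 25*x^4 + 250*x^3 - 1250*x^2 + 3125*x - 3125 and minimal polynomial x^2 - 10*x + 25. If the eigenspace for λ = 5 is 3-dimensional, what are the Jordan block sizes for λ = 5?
Block sizes for λ = 5: [2, 2, 1]

Step 1 — from the characteristic polynomial, algebraic multiplicity of λ = 5 is 5. From dim ker(A − (5)·I) = 3, there are exactly 3 Jordan blocks for λ = 5.
Step 2 — from the minimal polynomial, the factor (x − 5)^2 tells us the largest block for λ = 5 has size 2.
Step 3 — with total size 5, 3 blocks, and largest block 2, the block sizes (in nonincreasing order) are [2, 2, 1].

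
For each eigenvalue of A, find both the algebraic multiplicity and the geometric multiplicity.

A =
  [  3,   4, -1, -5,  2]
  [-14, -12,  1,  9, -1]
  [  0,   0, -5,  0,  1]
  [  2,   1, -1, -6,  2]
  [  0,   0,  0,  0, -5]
λ = -5: alg = 5, geom = 2

Step 1 — factor the characteristic polynomial to read off the algebraic multiplicities:
  χ_A(x) = (x + 5)^5

Step 2 — compute geometric multiplicities via the rank-nullity identity g(λ) = n − rank(A − λI):
  rank(A − (-5)·I) = 3, so dim ker(A − (-5)·I) = n − 3 = 2

Summary:
  λ = -5: algebraic multiplicity = 5, geometric multiplicity = 2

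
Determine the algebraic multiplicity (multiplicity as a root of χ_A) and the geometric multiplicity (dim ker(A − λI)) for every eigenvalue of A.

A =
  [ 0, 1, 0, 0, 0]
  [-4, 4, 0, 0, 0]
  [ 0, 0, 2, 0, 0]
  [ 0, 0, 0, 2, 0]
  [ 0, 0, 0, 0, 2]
λ = 2: alg = 5, geom = 4

Step 1 — factor the characteristic polynomial to read off the algebraic multiplicities:
  χ_A(x) = (x - 2)^5

Step 2 — compute geometric multiplicities via the rank-nullity identity g(λ) = n − rank(A − λI):
  rank(A − (2)·I) = 1, so dim ker(A − (2)·I) = n − 1 = 4

Summary:
  λ = 2: algebraic multiplicity = 5, geometric multiplicity = 4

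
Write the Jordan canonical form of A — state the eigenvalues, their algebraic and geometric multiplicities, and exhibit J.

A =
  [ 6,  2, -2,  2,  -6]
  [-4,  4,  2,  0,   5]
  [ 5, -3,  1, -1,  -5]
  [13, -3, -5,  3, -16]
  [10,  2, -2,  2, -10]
J_1(-4) ⊕ J_2(2) ⊕ J_2(2)

The characteristic polynomial is
  det(x·I − A) = x^5 - 4*x^4 - 8*x^3 + 64*x^2 - 112*x + 64 = (x - 2)^4*(x + 4)

Eigenvalues and multiplicities (the geometric multiplicity of λ is n − rank(A − λI), which equals the number of Jordan blocks for λ):
  λ = -4: algebraic multiplicity = 1, geometric multiplicity = 1
  λ = 2: algebraic multiplicity = 4, geometric multiplicity = 2

Determining the block sizes for each eigenvalue:
  λ = -4: one block (gm = 1), so the single block has size am = 1 → block sizes [1]
  λ = 2: with am = 4 and gm = 2, the partition is not yet determined (e.g. several partitions of 4 into 2 parts exist). Let N = A − (2)·I. Computing rank(N^1) = 3, rank(N^2) = 1; the number of blocks of size ≥ j is rank(N^{j−1}) − rank(N^j), giving [2, 2]. So we have 2 block(s) of size 2 → block sizes [2, 2]

Assembling the blocks gives a Jordan form
J =
  [-4, 0, 0, 0, 0]
  [ 0, 2, 1, 0, 0]
  [ 0, 0, 2, 0, 0]
  [ 0, 0, 0, 2, 1]
  [ 0, 0, 0, 0, 2]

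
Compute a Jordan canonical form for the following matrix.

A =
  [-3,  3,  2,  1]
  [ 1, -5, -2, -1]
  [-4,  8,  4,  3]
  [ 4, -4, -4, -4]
J_2(-2) ⊕ J_2(-2)

The characteristic polynomial is
  det(x·I − A) = x^4 + 8*x^3 + 24*x^2 + 32*x + 16 = (x + 2)^4

Eigenvalues and multiplicities (the geometric multiplicity of λ is n − rank(A − λI), which equals the number of Jordan blocks for λ):
  λ = -2: algebraic multiplicity = 4, geometric multiplicity = 2

Determining the block sizes for each eigenvalue:
  λ = -2: with am = 4 and gm = 2, the partition is not yet determined (e.g. several partitions of 4 into 2 parts exist). Let N = A − (-2)·I. Computing rank(N^1) = 2, rank(N^2) = 0; the number of blocks of size ≥ j is rank(N^{j−1}) − rank(N^j), giving [2, 2]. So we have 2 block(s) of size 2 → block sizes [2, 2]

Assembling the blocks gives a Jordan form
J =
  [-2,  1,  0,  0]
  [ 0, -2,  0,  0]
  [ 0,  0, -2,  1]
  [ 0,  0,  0, -2]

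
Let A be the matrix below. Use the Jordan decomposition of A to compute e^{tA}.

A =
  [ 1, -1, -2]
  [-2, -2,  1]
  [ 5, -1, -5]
e^{tA} =
  [t^2*exp(-2*t)/2 + 3*t*exp(-2*t) + exp(-2*t), -t^2*exp(-2*t)/2 - t*exp(-2*t), -t^2*exp(-2*t)/2 - 2*t*exp(-2*t)]
  [-t^2*exp(-2*t)/2 - 2*t*exp(-2*t), t^2*exp(-2*t)/2 + exp(-2*t), t^2*exp(-2*t)/2 + t*exp(-2*t)]
  [t^2*exp(-2*t) + 5*t*exp(-2*t), -t^2*exp(-2*t) - t*exp(-2*t), -t^2*exp(-2*t) - 3*t*exp(-2*t) + exp(-2*t)]

Strategy: write A = P · J · P⁻¹ where J is a Jordan canonical form, so e^{tA} = P · e^{tJ} · P⁻¹, and e^{tJ} can be computed block-by-block.

A has Jordan form
J =
  [-2,  1,  0]
  [ 0, -2,  1]
  [ 0,  0, -2]
(up to reordering of blocks).

Per-block formulas:
  For a 3×3 Jordan block J_3(-2): exp(t · J_3(-2)) = e^(-2t)·(I + t·N + (t^2/2)·N^2), where N is the 3×3 nilpotent shift.

After assembling e^{tJ} and conjugating by P, we get:

e^{tA} =
  [t^2*exp(-2*t)/2 + 3*t*exp(-2*t) + exp(-2*t), -t^2*exp(-2*t)/2 - t*exp(-2*t), -t^2*exp(-2*t)/2 - 2*t*exp(-2*t)]
  [-t^2*exp(-2*t)/2 - 2*t*exp(-2*t), t^2*exp(-2*t)/2 + exp(-2*t), t^2*exp(-2*t)/2 + t*exp(-2*t)]
  [t^2*exp(-2*t) + 5*t*exp(-2*t), -t^2*exp(-2*t) - t*exp(-2*t), -t^2*exp(-2*t) - 3*t*exp(-2*t) + exp(-2*t)]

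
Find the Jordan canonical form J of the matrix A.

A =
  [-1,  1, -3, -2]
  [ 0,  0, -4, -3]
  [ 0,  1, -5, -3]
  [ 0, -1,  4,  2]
J_2(-1) ⊕ J_2(-1)

The characteristic polynomial is
  det(x·I − A) = x^4 + 4*x^3 + 6*x^2 + 4*x + 1 = (x + 1)^4

Eigenvalues and multiplicities (the geometric multiplicity of λ is n − rank(A − λI), which equals the number of Jordan blocks for λ):
  λ = -1: algebraic multiplicity = 4, geometric multiplicity = 2

Determining the block sizes for each eigenvalue:
  λ = -1: with am = 4 and gm = 2, the partition is not yet determined (e.g. several partitions of 4 into 2 parts exist). Let N = A − (-1)·I. Computing rank(N^1) = 2, rank(N^2) = 0; the number of blocks of size ≥ j is rank(N^{j−1}) − rank(N^j), giving [2, 2]. So we have 2 block(s) of size 2 → block sizes [2, 2]

Assembling the blocks gives a Jordan form
J =
  [-1,  1,  0,  0]
  [ 0, -1,  0,  0]
  [ 0,  0, -1,  1]
  [ 0,  0,  0, -1]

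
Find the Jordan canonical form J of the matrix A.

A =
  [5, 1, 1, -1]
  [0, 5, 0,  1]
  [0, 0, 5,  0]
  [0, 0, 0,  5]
J_3(5) ⊕ J_1(5)

The characteristic polynomial is
  det(x·I − A) = x^4 - 20*x^3 + 150*x^2 - 500*x + 625 = (x - 5)^4

Eigenvalues and multiplicities (the geometric multiplicity of λ is n − rank(A − λI), which equals the number of Jordan blocks for λ):
  λ = 5: algebraic multiplicity = 4, geometric multiplicity = 2

Determining the block sizes for each eigenvalue:
  λ = 5: with am = 4 and gm = 2, the partition is not yet determined (e.g. several partitions of 4 into 2 parts exist). Let N = A − (5)·I. Computing rank(N^1) = 2, rank(N^2) = 1, rank(N^3) = 0; the number of blocks of size ≥ j is rank(N^{j−1}) − rank(N^j), giving [2, 1, 1]. So we have 1 block(s) of size 3, 1 block(s) of size 1 → block sizes [3, 1]

Assembling the blocks gives a Jordan form
J =
  [5, 1, 0, 0]
  [0, 5, 1, 0]
  [0, 0, 5, 0]
  [0, 0, 0, 5]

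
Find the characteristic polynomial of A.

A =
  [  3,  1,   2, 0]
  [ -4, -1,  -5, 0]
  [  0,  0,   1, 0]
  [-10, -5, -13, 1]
x^4 - 4*x^3 + 6*x^2 - 4*x + 1

Expanding det(x·I − A) (e.g. by cofactor expansion or by noting that A is similar to its Jordan form J, which has the same characteristic polynomial as A) gives
  χ_A(x) = x^4 - 4*x^3 + 6*x^2 - 4*x + 1
which factors as (x - 1)^4. The eigenvalues (with algebraic multiplicities) are λ = 1 with multiplicity 4.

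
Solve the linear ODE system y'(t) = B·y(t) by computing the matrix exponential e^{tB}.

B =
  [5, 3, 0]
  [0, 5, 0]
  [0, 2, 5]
e^{tB} =
  [exp(5*t), 3*t*exp(5*t), 0]
  [0, exp(5*t), 0]
  [0, 2*t*exp(5*t), exp(5*t)]

Strategy: write B = P · J · P⁻¹ where J is a Jordan canonical form, so e^{tB} = P · e^{tJ} · P⁻¹, and e^{tJ} can be computed block-by-block.

B has Jordan form
J =
  [5, 1, 0]
  [0, 5, 0]
  [0, 0, 5]
(up to reordering of blocks).

Per-block formulas:
  For a 2×2 Jordan block J_2(5): exp(t · J_2(5)) = e^(5t)·(I + t·N), where N is the 2×2 nilpotent shift.
  For a 1×1 block at λ = 5: exp(t · [5]) = [e^(5t)].

After assembling e^{tJ} and conjugating by P, we get:

e^{tB} =
  [exp(5*t), 3*t*exp(5*t), 0]
  [0, exp(5*t), 0]
  [0, 2*t*exp(5*t), exp(5*t)]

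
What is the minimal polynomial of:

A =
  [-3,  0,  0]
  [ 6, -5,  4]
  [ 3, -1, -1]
x^2 + 6*x + 9

The characteristic polynomial is χ_A(x) = (x + 3)^3, so the eigenvalues are known. The minimal polynomial is
  m_A(x) = Π_λ (x − λ)^{k_λ}
where k_λ is the size of the *largest* Jordan block for λ (equivalently, the smallest k with (A − λI)^k v = 0 for every generalised eigenvector v of λ).

  λ = -3: largest Jordan block has size 2, contributing (x + 3)^2

So m_A(x) = (x + 3)^2 = x^2 + 6*x + 9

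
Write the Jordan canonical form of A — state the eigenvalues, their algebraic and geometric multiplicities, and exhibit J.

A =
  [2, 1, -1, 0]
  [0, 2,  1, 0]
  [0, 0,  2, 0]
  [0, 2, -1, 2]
J_3(2) ⊕ J_1(2)

The characteristic polynomial is
  det(x·I − A) = x^4 - 8*x^3 + 24*x^2 - 32*x + 16 = (x - 2)^4

Eigenvalues and multiplicities (the geometric multiplicity of λ is n − rank(A − λI), which equals the number of Jordan blocks for λ):
  λ = 2: algebraic multiplicity = 4, geometric multiplicity = 2

Determining the block sizes for each eigenvalue:
  λ = 2: with am = 4 and gm = 2, the partition is not yet determined (e.g. several partitions of 4 into 2 parts exist). Let N = A − (2)·I. Computing rank(N^1) = 2, rank(N^2) = 1, rank(N^3) = 0; the number of blocks of size ≥ j is rank(N^{j−1}) − rank(N^j), giving [2, 1, 1]. So we have 1 block(s) of size 3, 1 block(s) of size 1 → block sizes [3, 1]

Assembling the blocks gives a Jordan form
J =
  [2, 1, 0, 0]
  [0, 2, 1, 0]
  [0, 0, 2, 0]
  [0, 0, 0, 2]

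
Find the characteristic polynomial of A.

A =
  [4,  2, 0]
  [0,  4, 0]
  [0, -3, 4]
x^3 - 12*x^2 + 48*x - 64

Expanding det(x·I − A) (e.g. by cofactor expansion or by noting that A is similar to its Jordan form J, which has the same characteristic polynomial as A) gives
  χ_A(x) = x^3 - 12*x^2 + 48*x - 64
which factors as (x - 4)^3. The eigenvalues (with algebraic multiplicities) are λ = 4 with multiplicity 3.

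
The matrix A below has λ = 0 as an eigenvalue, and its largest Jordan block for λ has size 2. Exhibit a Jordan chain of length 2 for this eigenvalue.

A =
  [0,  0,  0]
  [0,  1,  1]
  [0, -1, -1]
A Jordan chain for λ = 0 of length 2:
v_1 = (0, 1, -1)ᵀ
v_2 = (0, 1, 0)ᵀ

Let N = A − (0)·I. We want v_2 with N^2 v_2 = 0 but N^1 v_2 ≠ 0; then v_{j-1} := N · v_j for j = 2, …, 2.

Pick v_2 = (0, 1, 0)ᵀ.
Then v_1 = N · v_2 = (0, 1, -1)ᵀ.

Sanity check: (A − (0)·I) v_1 = (0, 0, 0)ᵀ = 0. ✓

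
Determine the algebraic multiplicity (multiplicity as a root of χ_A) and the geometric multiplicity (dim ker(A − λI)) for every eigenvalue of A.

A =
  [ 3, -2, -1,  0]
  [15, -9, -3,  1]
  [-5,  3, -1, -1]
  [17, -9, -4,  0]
λ = -2: alg = 3, geom = 1; λ = -1: alg = 1, geom = 1

Step 1 — factor the characteristic polynomial to read off the algebraic multiplicities:
  χ_A(x) = (x + 1)*(x + 2)^3

Step 2 — compute geometric multiplicities via the rank-nullity identity g(λ) = n − rank(A − λI):
  rank(A − (-2)·I) = 3, so dim ker(A − (-2)·I) = n − 3 = 1
  rank(A − (-1)·I) = 3, so dim ker(A − (-1)·I) = n − 3 = 1

Summary:
  λ = -2: algebraic multiplicity = 3, geometric multiplicity = 1
  λ = -1: algebraic multiplicity = 1, geometric multiplicity = 1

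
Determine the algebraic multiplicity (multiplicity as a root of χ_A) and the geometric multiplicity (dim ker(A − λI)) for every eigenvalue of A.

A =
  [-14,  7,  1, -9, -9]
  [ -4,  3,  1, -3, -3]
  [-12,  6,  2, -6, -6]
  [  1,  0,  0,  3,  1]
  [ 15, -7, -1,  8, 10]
λ = -4: alg = 1, geom = 1; λ = 2: alg = 4, geom = 2

Step 1 — factor the characteristic polynomial to read off the algebraic multiplicities:
  χ_A(x) = (x - 2)^4*(x + 4)

Step 2 — compute geometric multiplicities via the rank-nullity identity g(λ) = n − rank(A − λI):
  rank(A − (-4)·I) = 4, so dim ker(A − (-4)·I) = n − 4 = 1
  rank(A − (2)·I) = 3, so dim ker(A − (2)·I) = n − 3 = 2

Summary:
  λ = -4: algebraic multiplicity = 1, geometric multiplicity = 1
  λ = 2: algebraic multiplicity = 4, geometric multiplicity = 2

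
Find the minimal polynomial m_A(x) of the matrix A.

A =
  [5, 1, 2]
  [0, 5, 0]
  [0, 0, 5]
x^2 - 10*x + 25

The characteristic polynomial is χ_A(x) = (x - 5)^3, so the eigenvalues are known. The minimal polynomial is
  m_A(x) = Π_λ (x − λ)^{k_λ}
where k_λ is the size of the *largest* Jordan block for λ (equivalently, the smallest k with (A − λI)^k v = 0 for every generalised eigenvector v of λ).

  λ = 5: largest Jordan block has size 2, contributing (x − 5)^2

So m_A(x) = (x - 5)^2 = x^2 - 10*x + 25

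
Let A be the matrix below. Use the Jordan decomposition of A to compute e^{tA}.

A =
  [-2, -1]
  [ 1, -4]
e^{tA} =
  [t*exp(-3*t) + exp(-3*t), -t*exp(-3*t)]
  [t*exp(-3*t), -t*exp(-3*t) + exp(-3*t)]

Strategy: write A = P · J · P⁻¹ where J is a Jordan canonical form, so e^{tA} = P · e^{tJ} · P⁻¹, and e^{tJ} can be computed block-by-block.

A has Jordan form
J =
  [-3,  1]
  [ 0, -3]
(up to reordering of blocks).

Per-block formulas:
  For a 2×2 Jordan block J_2(-3): exp(t · J_2(-3)) = e^(-3t)·(I + t·N), where N is the 2×2 nilpotent shift.

After assembling e^{tJ} and conjugating by P, we get:

e^{tA} =
  [t*exp(-3*t) + exp(-3*t), -t*exp(-3*t)]
  [t*exp(-3*t), -t*exp(-3*t) + exp(-3*t)]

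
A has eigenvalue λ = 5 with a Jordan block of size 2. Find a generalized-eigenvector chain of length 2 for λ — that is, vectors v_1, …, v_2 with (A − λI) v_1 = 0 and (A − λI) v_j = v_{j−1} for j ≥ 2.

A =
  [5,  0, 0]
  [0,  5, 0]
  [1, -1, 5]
A Jordan chain for λ = 5 of length 2:
v_1 = (0, 0, 1)ᵀ
v_2 = (1, 0, 0)ᵀ

Let N = A − (5)·I. We want v_2 with N^2 v_2 = 0 but N^1 v_2 ≠ 0; then v_{j-1} := N · v_j for j = 2, …, 2.

Pick v_2 = (1, 0, 0)ᵀ.
Then v_1 = N · v_2 = (0, 0, 1)ᵀ.

Sanity check: (A − (5)·I) v_1 = (0, 0, 0)ᵀ = 0. ✓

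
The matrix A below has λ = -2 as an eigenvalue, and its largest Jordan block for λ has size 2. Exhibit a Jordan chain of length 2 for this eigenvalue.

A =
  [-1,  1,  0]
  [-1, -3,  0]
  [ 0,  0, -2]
A Jordan chain for λ = -2 of length 2:
v_1 = (1, -1, 0)ᵀ
v_2 = (1, 0, 0)ᵀ

Let N = A − (-2)·I. We want v_2 with N^2 v_2 = 0 but N^1 v_2 ≠ 0; then v_{j-1} := N · v_j for j = 2, …, 2.

Pick v_2 = (1, 0, 0)ᵀ.
Then v_1 = N · v_2 = (1, -1, 0)ᵀ.

Sanity check: (A − (-2)·I) v_1 = (0, 0, 0)ᵀ = 0. ✓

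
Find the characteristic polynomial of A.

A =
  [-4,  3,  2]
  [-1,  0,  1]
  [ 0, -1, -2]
x^3 + 6*x^2 + 12*x + 8

Expanding det(x·I − A) (e.g. by cofactor expansion or by noting that A is similar to its Jordan form J, which has the same characteristic polynomial as A) gives
  χ_A(x) = x^3 + 6*x^2 + 12*x + 8
which factors as (x + 2)^3. The eigenvalues (with algebraic multiplicities) are λ = -2 with multiplicity 3.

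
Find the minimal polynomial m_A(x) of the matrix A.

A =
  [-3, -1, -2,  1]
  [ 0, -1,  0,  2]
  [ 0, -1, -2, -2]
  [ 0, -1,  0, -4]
x^2 + 5*x + 6

The characteristic polynomial is χ_A(x) = (x + 2)^2*(x + 3)^2, so the eigenvalues are known. The minimal polynomial is
  m_A(x) = Π_λ (x − λ)^{k_λ}
where k_λ is the size of the *largest* Jordan block for λ (equivalently, the smallest k with (A − λI)^k v = 0 for every generalised eigenvector v of λ).

  λ = -3: largest Jordan block has size 1, contributing (x + 3)
  λ = -2: largest Jordan block has size 1, contributing (x + 2)

So m_A(x) = (x + 2)*(x + 3) = x^2 + 5*x + 6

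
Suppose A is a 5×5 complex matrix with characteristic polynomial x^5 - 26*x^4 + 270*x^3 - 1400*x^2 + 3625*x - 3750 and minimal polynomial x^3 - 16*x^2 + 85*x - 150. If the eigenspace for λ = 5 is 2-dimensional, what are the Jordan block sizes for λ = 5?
Block sizes for λ = 5: [2, 2]

Step 1 — from the characteristic polynomial, algebraic multiplicity of λ = 5 is 4. From dim ker(A − (5)·I) = 2, there are exactly 2 Jordan blocks for λ = 5.
Step 2 — from the minimal polynomial, the factor (x − 5)^2 tells us the largest block for λ = 5 has size 2.
Step 3 — with total size 4, 2 blocks, and largest block 2, the block sizes (in nonincreasing order) are [2, 2].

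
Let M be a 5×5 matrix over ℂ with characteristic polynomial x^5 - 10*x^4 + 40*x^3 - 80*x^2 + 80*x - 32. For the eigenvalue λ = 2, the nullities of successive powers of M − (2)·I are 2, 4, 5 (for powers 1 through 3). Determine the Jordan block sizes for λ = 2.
Block sizes for λ = 2: [3, 2]

From the dimensions of kernels of powers, the number of Jordan blocks of size at least j is d_j − d_{j−1} where d_j = dim ker(N^j) (with d_0 = 0). Computing the differences gives [2, 2, 1].
The number of blocks of size exactly k is (#blocks of size ≥ k) − (#blocks of size ≥ k + 1), so the partition is: 1 block(s) of size 2, 1 block(s) of size 3.
In nonincreasing order the block sizes are [3, 2].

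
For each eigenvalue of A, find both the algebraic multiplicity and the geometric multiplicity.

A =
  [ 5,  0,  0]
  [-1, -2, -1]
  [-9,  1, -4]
λ = -3: alg = 2, geom = 1; λ = 5: alg = 1, geom = 1

Step 1 — factor the characteristic polynomial to read off the algebraic multiplicities:
  χ_A(x) = (x - 5)*(x + 3)^2

Step 2 — compute geometric multiplicities via the rank-nullity identity g(λ) = n − rank(A − λI):
  rank(A − (-3)·I) = 2, so dim ker(A − (-3)·I) = n − 2 = 1
  rank(A − (5)·I) = 2, so dim ker(A − (5)·I) = n − 2 = 1

Summary:
  λ = -3: algebraic multiplicity = 2, geometric multiplicity = 1
  λ = 5: algebraic multiplicity = 1, geometric multiplicity = 1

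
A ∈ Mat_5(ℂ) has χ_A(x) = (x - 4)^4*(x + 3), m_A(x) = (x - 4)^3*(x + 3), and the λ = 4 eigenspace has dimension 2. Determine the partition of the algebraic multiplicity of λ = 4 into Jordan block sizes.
Block sizes for λ = 4: [3, 1]

Step 1 — from the characteristic polynomial, algebraic multiplicity of λ = 4 is 4. From dim ker(A − (4)·I) = 2, there are exactly 2 Jordan blocks for λ = 4.
Step 2 — from the minimal polynomial, the factor (x − 4)^3 tells us the largest block for λ = 4 has size 3.
Step 3 — with total size 4, 2 blocks, and largest block 3, the block sizes (in nonincreasing order) are [3, 1].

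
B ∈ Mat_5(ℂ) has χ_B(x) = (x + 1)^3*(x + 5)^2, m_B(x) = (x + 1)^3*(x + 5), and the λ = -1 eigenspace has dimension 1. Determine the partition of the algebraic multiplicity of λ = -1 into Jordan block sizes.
Block sizes for λ = -1: [3]

Step 1 — from the characteristic polynomial, algebraic multiplicity of λ = -1 is 3. From dim ker(B − (-1)·I) = 1, there are exactly 1 Jordan blocks for λ = -1.
Step 2 — from the minimal polynomial, the factor (x + 1)^3 tells us the largest block for λ = -1 has size 3.
Step 3 — with total size 3, 1 blocks, and largest block 3, the block sizes (in nonincreasing order) are [3].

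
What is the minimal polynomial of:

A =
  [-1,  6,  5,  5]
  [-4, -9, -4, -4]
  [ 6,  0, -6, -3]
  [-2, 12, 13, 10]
x^3 + 3*x^2 - 9*x - 27

The characteristic polynomial is χ_A(x) = (x - 3)*(x + 3)^3, so the eigenvalues are known. The minimal polynomial is
  m_A(x) = Π_λ (x − λ)^{k_λ}
where k_λ is the size of the *largest* Jordan block for λ (equivalently, the smallest k with (A − λI)^k v = 0 for every generalised eigenvector v of λ).

  λ = -3: largest Jordan block has size 2, contributing (x + 3)^2
  λ = 3: largest Jordan block has size 1, contributing (x − 3)

So m_A(x) = (x - 3)*(x + 3)^2 = x^3 + 3*x^2 - 9*x - 27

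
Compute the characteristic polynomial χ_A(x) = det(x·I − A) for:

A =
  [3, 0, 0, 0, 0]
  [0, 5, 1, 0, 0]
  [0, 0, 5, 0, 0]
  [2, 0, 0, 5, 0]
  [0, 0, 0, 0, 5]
x^5 - 23*x^4 + 210*x^3 - 950*x^2 + 2125*x - 1875

Expanding det(x·I − A) (e.g. by cofactor expansion or by noting that A is similar to its Jordan form J, which has the same characteristic polynomial as A) gives
  χ_A(x) = x^5 - 23*x^4 + 210*x^3 - 950*x^2 + 2125*x - 1875
which factors as (x - 5)^4*(x - 3). The eigenvalues (with algebraic multiplicities) are λ = 3 with multiplicity 1, λ = 5 with multiplicity 4.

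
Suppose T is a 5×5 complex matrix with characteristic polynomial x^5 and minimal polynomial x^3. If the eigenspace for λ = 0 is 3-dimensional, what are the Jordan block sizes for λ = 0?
Block sizes for λ = 0: [3, 1, 1]

Step 1 — from the characteristic polynomial, algebraic multiplicity of λ = 0 is 5. From dim ker(T − (0)·I) = 3, there are exactly 3 Jordan blocks for λ = 0.
Step 2 — from the minimal polynomial, the factor (x − 0)^3 tells us the largest block for λ = 0 has size 3.
Step 3 — with total size 5, 3 blocks, and largest block 3, the block sizes (in nonincreasing order) are [3, 1, 1].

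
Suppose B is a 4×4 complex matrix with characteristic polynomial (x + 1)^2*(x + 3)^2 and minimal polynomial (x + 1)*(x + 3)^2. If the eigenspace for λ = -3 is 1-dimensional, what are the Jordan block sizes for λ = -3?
Block sizes for λ = -3: [2]

Step 1 — from the characteristic polynomial, algebraic multiplicity of λ = -3 is 2. From dim ker(B − (-3)·I) = 1, there are exactly 1 Jordan blocks for λ = -3.
Step 2 — from the minimal polynomial, the factor (x + 3)^2 tells us the largest block for λ = -3 has size 2.
Step 3 — with total size 2, 1 blocks, and largest block 2, the block sizes (in nonincreasing order) are [2].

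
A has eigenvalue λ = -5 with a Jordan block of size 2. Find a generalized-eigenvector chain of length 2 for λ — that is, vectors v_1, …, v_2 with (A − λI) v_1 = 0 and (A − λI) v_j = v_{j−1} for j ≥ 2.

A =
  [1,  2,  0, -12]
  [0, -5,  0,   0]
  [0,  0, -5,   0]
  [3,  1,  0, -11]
A Jordan chain for λ = -5 of length 2:
v_1 = (6, 0, 0, 3)ᵀ
v_2 = (1, 0, 0, 0)ᵀ

Let N = A − (-5)·I. We want v_2 with N^2 v_2 = 0 but N^1 v_2 ≠ 0; then v_{j-1} := N · v_j for j = 2, …, 2.

Pick v_2 = (1, 0, 0, 0)ᵀ.
Then v_1 = N · v_2 = (6, 0, 0, 3)ᵀ.

Sanity check: (A − (-5)·I) v_1 = (0, 0, 0, 0)ᵀ = 0. ✓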